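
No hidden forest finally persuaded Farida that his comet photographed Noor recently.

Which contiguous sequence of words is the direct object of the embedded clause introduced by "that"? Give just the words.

Noor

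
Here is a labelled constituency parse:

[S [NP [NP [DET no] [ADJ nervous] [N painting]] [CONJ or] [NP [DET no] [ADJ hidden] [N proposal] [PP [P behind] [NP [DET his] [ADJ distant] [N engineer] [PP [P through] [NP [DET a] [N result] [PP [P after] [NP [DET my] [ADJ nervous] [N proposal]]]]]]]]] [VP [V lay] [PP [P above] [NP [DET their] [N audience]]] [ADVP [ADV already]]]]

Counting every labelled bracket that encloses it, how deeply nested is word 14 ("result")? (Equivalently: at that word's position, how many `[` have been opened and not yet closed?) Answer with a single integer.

8

Path from the root down to the word: S → NP → NP → PP → NP → PP → NP → N. That is 8 enclosing brackets.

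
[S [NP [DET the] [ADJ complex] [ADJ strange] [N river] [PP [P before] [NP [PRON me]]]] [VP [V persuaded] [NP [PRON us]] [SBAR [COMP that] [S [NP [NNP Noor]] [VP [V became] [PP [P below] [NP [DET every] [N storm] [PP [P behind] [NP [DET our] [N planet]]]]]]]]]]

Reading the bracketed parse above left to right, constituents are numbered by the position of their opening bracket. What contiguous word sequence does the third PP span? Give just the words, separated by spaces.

Opening `[PP` markers occur at word positions 5, 12, 15; the third of these opens the constituent [PP behind our planet].

behind our planet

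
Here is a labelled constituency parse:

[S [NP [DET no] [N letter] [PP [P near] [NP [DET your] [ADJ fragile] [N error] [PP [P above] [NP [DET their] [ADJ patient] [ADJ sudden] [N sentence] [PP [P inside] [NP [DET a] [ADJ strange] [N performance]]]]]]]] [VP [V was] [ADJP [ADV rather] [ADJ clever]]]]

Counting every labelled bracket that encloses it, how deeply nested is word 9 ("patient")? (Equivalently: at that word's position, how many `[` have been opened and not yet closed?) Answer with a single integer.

7

Counting open brackets not yet closed at "patient": [S [NP [PP [NP [PP [NP [ADJ = 7.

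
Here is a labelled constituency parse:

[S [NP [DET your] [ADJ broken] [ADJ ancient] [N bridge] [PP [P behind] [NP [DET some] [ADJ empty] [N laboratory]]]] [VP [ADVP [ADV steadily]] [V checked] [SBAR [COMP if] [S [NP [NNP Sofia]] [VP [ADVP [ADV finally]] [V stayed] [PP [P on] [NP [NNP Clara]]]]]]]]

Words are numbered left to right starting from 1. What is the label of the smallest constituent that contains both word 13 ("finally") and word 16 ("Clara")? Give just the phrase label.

VP

Both words fall inside [VP finally stayed on Clara] (words 13–16), and no smaller constituent contains them both. Label: VP.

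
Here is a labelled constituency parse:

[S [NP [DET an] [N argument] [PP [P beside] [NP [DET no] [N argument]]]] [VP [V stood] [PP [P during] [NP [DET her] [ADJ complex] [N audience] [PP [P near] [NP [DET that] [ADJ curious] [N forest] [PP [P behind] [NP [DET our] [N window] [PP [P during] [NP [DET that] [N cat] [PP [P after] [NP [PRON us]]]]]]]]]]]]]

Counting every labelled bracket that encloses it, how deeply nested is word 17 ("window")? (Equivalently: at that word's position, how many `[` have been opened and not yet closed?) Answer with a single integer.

The word sits inside N, which is inside NP, inside PP, inside NP, inside PP, inside NP, inside PP, inside VP, inside S — 9 brackets in all.

9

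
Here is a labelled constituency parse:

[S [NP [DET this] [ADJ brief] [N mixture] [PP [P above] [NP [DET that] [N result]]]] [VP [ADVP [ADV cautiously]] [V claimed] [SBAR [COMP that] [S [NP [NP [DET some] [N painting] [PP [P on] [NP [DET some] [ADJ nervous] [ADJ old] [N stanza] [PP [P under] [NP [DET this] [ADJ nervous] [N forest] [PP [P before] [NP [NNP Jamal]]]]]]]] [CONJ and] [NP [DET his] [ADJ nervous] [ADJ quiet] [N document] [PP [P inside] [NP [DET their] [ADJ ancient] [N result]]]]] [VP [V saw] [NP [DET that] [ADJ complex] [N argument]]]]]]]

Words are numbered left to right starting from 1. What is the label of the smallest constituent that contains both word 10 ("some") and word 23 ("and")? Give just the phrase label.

The smallest bracket enclosing both words is [NP some painting on some nervous old stanza under this nervous forest before Jamal and his nervous quiet document inside their ancient result], so the label is NP.

NP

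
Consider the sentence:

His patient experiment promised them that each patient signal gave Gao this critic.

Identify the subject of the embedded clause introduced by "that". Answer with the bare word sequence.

each patient signal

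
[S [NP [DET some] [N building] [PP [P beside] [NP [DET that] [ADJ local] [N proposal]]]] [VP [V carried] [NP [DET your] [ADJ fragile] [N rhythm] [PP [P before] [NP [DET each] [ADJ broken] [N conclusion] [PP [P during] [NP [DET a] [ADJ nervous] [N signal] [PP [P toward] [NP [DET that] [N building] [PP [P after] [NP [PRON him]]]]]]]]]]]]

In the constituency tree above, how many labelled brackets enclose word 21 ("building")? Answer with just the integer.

The word sits inside N, which is inside NP, inside PP, inside NP, inside PP, inside NP, inside PP, inside NP, inside VP, inside S — 10 brackets in all.

10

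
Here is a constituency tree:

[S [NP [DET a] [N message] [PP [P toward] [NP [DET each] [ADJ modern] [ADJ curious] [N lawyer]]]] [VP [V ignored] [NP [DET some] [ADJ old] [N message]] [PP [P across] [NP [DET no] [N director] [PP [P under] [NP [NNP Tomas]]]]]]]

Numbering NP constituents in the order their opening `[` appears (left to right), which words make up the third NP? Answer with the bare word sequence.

In left-to-right order the NP constituents are "a message toward each modern curious lawyer"; "each modern curious lawyer"; "some old message"; "no director under Tomas"; "Tomas". Number 3 is "some old message".

some old message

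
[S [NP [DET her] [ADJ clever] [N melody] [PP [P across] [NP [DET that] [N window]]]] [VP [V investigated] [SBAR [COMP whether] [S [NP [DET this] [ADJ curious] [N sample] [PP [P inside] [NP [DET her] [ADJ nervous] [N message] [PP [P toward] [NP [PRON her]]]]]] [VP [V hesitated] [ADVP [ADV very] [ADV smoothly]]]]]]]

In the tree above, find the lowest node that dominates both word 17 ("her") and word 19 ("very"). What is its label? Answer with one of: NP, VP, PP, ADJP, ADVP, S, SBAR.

S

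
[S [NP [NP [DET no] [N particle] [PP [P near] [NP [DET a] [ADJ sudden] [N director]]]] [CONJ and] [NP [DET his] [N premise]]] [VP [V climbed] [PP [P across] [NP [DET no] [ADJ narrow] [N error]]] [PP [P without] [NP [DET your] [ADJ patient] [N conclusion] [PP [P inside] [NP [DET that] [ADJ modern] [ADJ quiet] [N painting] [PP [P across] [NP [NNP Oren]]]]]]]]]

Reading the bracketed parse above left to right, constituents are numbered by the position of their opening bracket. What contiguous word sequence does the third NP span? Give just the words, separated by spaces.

a sudden director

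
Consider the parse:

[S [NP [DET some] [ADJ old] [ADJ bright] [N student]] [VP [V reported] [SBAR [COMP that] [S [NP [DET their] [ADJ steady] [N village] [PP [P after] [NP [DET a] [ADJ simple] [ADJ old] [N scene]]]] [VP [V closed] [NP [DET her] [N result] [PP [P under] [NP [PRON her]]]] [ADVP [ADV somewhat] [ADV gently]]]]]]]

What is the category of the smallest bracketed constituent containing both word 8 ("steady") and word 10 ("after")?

Word 8 lies under S → VP → SBAR → S → NP → ADJ; word 10 lies under S → VP → SBAR → S → NP → PP → P. The lowest shared node is the NP.

NP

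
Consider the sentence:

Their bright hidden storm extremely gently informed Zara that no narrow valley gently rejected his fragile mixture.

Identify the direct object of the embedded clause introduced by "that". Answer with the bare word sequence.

his fragile mixture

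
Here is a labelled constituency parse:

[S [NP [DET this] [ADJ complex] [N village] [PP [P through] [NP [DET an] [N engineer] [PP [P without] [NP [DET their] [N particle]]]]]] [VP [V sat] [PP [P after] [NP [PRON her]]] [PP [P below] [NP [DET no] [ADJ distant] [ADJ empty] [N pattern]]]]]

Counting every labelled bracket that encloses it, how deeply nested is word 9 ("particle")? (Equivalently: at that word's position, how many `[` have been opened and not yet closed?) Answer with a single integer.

Path from the root down to the word: S → NP → PP → NP → PP → NP → N. That is 7 enclosing brackets.

7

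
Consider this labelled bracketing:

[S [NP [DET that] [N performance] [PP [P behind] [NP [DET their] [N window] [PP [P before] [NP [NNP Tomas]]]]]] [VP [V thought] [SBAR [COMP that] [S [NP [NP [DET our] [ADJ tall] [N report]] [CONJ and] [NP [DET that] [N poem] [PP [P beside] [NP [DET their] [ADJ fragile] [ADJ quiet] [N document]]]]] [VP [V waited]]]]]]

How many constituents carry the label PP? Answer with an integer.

3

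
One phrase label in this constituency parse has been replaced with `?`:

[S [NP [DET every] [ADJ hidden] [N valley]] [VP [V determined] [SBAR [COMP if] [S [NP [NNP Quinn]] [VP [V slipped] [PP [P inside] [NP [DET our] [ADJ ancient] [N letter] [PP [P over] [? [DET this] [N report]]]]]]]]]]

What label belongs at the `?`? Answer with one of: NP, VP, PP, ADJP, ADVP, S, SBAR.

A constituent whose immediate children are DET 'this', N 'report' is a noun phrase: NP.

NP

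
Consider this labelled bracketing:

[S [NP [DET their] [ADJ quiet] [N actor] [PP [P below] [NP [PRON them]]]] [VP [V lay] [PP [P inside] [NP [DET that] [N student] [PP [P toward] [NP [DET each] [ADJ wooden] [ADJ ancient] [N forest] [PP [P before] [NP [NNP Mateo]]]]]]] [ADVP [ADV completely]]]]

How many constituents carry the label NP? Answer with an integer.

5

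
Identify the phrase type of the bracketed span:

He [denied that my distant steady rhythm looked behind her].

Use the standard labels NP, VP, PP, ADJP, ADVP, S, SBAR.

VP

"denied" is the head of the bracketed span, so the span is a verb phrase: VP.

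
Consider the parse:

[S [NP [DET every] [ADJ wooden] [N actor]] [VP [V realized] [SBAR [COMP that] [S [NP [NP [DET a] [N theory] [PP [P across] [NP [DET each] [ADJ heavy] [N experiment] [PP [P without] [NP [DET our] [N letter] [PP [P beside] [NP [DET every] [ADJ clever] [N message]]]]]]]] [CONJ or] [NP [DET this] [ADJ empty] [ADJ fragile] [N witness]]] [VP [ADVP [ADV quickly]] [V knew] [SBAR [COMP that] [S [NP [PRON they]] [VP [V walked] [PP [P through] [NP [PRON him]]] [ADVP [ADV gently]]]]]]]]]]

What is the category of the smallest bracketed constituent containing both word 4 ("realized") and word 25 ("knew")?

Word 4 lies under S → VP → V; word 25 lies under S → VP → SBAR → S → VP → V. The lowest shared node is the VP.

VP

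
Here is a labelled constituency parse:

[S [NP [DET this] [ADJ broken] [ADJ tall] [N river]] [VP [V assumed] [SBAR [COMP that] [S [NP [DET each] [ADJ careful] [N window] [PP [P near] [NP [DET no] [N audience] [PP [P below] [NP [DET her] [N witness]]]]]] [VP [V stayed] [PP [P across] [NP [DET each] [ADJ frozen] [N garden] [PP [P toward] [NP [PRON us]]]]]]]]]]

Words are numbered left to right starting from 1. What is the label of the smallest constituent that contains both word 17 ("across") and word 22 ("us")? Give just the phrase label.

Word 17 lies under S → VP → SBAR → S → VP → PP → P; word 22 lies under S → VP → SBAR → S → VP → PP → NP → PP → NP → PRON. The lowest shared node is the PP.

PP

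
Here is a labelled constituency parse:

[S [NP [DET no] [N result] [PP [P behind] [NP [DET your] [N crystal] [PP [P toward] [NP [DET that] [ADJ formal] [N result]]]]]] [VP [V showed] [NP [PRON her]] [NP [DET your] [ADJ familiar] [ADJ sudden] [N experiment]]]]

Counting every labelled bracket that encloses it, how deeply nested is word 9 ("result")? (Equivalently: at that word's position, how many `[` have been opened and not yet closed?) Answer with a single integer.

7

Path from the root down to the word: S → NP → PP → NP → PP → NP → N. That is 7 enclosing brackets.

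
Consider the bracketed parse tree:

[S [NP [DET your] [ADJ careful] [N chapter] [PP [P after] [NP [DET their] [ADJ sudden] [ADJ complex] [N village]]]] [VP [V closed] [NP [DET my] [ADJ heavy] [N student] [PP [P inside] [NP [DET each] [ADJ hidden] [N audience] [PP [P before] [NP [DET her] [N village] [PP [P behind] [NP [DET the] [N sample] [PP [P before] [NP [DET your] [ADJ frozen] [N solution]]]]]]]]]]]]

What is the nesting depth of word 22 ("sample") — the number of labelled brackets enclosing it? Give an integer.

10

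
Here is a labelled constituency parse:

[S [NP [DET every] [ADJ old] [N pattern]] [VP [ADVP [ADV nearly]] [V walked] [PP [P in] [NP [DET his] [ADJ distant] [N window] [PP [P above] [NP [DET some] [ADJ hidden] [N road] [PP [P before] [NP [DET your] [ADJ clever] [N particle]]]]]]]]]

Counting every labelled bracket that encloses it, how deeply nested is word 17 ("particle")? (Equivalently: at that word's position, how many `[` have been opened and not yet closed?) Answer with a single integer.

9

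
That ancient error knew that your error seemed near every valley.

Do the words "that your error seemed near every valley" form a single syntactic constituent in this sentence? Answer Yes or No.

Yes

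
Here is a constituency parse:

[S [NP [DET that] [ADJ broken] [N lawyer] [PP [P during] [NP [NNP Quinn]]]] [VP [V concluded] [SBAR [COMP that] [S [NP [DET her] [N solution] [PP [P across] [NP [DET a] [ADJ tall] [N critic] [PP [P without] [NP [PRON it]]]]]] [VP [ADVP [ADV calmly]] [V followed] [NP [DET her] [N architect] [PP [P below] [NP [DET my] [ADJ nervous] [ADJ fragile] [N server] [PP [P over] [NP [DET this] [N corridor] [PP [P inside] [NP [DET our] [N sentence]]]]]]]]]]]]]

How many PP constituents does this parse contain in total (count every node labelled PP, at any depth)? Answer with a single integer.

6

The PP constituents are: [PP during Quinn]; [PP across a tall critic without it]; [PP without it]; [PP below my nervous fragile server over this corridor inside our sentence]; [PP over this corridor inside our sentence]; [PP inside our sentence]. Total: 6.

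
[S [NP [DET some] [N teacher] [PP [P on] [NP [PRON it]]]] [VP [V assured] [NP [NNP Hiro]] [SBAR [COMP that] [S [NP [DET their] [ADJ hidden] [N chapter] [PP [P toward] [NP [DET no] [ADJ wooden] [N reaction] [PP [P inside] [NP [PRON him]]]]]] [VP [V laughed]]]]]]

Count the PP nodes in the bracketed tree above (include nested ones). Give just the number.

3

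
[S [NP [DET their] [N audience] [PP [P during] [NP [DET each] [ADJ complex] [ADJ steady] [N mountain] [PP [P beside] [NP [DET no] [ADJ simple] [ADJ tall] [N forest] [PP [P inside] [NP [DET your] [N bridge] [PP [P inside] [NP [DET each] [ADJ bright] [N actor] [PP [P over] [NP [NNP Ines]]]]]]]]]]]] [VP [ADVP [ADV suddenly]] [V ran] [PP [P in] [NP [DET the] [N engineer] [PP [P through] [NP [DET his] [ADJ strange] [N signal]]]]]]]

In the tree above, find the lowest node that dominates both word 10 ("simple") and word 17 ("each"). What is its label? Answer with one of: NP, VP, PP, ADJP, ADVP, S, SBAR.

Both words fall inside [NP no simple tall forest inside your bridge inside each bright actor over Ines] (words 9–21), and no smaller constituent contains them both. Label: NP.

NP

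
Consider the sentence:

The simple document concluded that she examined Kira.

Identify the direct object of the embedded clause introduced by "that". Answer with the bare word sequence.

Kira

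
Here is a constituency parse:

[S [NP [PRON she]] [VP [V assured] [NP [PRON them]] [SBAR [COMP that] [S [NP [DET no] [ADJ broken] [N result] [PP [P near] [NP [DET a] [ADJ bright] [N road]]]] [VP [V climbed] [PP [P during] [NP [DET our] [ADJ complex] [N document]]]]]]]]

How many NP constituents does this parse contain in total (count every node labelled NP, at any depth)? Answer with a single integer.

Listing each NP by its span: [NP she]; [NP them]; [NP no broken result near a bright road]; [NP a bright road]; [NP our complex document] — that makes 5.

5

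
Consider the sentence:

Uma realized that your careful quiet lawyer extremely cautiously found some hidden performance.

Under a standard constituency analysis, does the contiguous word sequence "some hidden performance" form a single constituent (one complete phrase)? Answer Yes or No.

Yes

"some hidden performance" is exactly the noun phrase [NP some hidden performance], a complete constituent.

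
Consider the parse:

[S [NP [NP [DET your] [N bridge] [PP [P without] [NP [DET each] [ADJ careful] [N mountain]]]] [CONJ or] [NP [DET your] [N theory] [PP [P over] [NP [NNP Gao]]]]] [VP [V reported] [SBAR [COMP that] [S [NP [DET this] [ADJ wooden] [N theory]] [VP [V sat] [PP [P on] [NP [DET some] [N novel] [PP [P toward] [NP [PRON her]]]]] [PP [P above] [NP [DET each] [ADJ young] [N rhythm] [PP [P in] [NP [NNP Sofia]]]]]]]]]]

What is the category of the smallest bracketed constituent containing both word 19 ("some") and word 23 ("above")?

VP

Word 19 lies under S → VP → SBAR → S → VP → PP → NP → DET; word 23 lies under S → VP → SBAR → S → VP → PP → P. The lowest shared node is the VP.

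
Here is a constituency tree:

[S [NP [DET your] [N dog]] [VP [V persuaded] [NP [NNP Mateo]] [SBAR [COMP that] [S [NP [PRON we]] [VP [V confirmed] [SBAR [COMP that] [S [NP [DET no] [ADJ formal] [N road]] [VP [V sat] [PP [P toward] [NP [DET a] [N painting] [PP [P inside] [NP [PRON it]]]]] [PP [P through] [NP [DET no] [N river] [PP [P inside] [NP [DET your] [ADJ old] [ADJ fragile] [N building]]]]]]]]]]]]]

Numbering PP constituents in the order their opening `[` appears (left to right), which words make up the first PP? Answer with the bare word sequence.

toward a painting inside it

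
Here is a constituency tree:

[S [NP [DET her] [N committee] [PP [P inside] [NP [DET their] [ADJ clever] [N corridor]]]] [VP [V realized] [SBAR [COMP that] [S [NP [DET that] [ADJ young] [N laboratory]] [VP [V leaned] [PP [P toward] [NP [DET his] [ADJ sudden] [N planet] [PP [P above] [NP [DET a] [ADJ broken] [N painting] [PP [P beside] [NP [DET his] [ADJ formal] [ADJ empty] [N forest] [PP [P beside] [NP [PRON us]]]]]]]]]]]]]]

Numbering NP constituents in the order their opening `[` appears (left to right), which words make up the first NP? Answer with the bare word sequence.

her committee inside their clever corridor

In left-to-right order the NP constituents are "her committee inside their clever corridor"; "their clever corridor"; "that young laboratory"; "his sudden planet above a broken painting beside his formal empty forest beside us"; "a broken painting beside his formal empty forest beside us"; "his formal empty forest beside us"; "us". Number 1 is "her committee inside their clever corridor".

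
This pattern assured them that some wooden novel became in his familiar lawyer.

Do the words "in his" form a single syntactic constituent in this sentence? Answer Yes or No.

The smallest constituent containing the whole sequence is the prepositional phrase [PP in his familiar lawyer], but the sequence is only part of it — it straddles the boundary between preposition "in" and noun phrase "his familiar lawyer".

No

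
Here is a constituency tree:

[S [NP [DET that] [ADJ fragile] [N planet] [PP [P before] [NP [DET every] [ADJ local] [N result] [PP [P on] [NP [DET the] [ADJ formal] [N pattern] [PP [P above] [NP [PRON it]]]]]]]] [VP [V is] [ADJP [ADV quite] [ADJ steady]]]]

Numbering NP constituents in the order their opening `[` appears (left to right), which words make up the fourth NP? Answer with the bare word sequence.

it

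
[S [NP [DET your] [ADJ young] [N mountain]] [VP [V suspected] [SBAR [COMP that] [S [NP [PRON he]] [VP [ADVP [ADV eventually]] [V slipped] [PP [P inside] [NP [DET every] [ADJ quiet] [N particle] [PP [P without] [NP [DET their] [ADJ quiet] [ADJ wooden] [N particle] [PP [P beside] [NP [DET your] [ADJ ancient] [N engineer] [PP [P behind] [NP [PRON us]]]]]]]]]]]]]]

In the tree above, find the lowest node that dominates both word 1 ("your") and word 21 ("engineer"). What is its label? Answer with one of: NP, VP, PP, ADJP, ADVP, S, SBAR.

Both words fall inside [S your young mountain suspected that he eventually slipped inside every quiet particle without their quiet wooden particle beside your ancient engineer behind us] (words 1–23), and no smaller constituent contains them both. Label: S.

S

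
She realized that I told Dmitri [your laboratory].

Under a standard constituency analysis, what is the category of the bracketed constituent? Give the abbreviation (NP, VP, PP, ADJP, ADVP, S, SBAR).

NP

The span is built around the noun "laboratory" — a noun phrase (NP).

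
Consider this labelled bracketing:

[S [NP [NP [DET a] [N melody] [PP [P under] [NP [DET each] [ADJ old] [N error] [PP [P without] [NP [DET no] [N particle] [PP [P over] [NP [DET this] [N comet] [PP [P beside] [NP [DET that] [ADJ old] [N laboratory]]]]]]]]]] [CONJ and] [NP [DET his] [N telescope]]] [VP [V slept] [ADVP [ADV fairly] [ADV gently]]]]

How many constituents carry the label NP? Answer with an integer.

The NP constituents are: [NP a melody under each old error without no particle over this comet beside that old laboratory and his telescope]; [NP a melody under each old error without no particle over this comet beside that old laboratory]; [NP each old error without no particle over this comet beside that old laboratory]; [NP no particle over this comet beside that old laboratory]; [NP this comet beside that old laboratory]; [NP that old laboratory] …. Total: 7.

7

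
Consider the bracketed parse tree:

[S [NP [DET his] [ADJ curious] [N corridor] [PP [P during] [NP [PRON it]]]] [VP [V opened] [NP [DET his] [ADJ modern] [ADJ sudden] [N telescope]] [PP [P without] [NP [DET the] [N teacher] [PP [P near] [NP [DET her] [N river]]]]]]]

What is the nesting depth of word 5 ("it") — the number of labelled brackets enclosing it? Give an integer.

5

Path from the root down to the word: S → NP → PP → NP → PRON. That is 5 enclosing brackets.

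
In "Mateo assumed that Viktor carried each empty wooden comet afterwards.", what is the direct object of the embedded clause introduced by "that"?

"carried" heads the VP of the embedded clause introduced by "that", and "each empty wooden comet" is its direct object.

each empty wooden comet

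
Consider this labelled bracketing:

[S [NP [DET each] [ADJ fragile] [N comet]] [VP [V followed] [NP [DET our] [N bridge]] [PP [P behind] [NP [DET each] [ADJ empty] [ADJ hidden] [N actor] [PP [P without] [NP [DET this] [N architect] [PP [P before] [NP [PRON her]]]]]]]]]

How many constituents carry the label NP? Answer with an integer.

5

Listing each NP by its span: [NP each fragile comet]; [NP our bridge]; [NP each empty hidden actor without this architect before her]; [NP this architect before her]; [NP her] — that makes 5.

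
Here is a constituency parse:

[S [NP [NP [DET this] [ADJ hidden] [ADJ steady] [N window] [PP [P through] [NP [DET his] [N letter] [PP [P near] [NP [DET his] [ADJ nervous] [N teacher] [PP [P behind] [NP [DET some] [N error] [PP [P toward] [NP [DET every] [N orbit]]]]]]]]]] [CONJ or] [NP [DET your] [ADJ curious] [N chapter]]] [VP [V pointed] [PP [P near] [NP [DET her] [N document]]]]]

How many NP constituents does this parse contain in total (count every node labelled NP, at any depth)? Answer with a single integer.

8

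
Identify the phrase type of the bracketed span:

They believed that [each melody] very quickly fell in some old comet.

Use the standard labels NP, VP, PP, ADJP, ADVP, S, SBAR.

NP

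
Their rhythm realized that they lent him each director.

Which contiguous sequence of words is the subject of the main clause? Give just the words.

their rhythm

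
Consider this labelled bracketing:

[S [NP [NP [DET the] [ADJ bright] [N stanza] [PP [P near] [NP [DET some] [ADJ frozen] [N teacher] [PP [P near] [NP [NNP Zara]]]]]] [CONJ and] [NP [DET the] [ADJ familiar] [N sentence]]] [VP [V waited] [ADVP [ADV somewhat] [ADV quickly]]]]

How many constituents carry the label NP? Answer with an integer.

Listing each NP by its span: [NP the bright stanza near some frozen teacher near Zara and the familiar sentence]; [NP the bright stanza near some frozen teacher near Zara]; [NP some frozen teacher near Zara]; [NP Zara]; [NP the familiar sentence] — that makes 5.

5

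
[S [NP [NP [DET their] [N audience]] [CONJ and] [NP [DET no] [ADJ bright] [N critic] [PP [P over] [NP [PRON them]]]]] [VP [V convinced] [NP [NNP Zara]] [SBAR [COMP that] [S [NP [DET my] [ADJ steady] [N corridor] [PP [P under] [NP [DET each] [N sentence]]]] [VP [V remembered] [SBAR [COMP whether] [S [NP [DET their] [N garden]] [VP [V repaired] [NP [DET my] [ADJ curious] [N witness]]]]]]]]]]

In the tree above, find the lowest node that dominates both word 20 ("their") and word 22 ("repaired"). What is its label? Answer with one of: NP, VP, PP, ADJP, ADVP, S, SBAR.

S

The smallest bracket enclosing both words is [S their garden repaired my curious witness], so the label is S.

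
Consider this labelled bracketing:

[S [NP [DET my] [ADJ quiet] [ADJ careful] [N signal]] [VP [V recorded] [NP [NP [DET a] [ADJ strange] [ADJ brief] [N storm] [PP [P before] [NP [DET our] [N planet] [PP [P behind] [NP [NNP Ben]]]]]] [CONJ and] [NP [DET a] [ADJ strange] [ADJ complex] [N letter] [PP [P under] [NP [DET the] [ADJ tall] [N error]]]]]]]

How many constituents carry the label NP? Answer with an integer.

7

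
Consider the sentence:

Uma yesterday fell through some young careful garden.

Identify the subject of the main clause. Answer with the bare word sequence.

In the main clause the verb is "fell"; the NP preceding it, "Uma", is the subject.

Uma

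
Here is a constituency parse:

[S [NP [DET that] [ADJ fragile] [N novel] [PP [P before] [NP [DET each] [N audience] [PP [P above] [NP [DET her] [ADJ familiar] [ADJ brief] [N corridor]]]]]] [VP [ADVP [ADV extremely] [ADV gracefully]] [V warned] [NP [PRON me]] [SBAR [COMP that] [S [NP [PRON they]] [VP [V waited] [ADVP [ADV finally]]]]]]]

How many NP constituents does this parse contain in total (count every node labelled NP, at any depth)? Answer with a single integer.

5

The NP constituents are: [NP that fragile novel before each audience above her familiar brief corridor]; [NP each audience above her familiar brief corridor]; [NP her familiar brief corridor]; [NP me]; [NP they]. Total: 5.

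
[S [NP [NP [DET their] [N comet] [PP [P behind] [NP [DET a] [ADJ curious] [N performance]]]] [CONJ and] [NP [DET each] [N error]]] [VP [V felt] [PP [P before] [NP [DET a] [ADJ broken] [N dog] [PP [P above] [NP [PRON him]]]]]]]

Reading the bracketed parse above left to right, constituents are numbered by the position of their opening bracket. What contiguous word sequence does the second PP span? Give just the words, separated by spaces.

before a broken dog above him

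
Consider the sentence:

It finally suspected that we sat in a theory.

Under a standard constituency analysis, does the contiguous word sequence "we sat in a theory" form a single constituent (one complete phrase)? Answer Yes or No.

Yes

"we sat in a theory" is exactly the clause [S we sat in a theory], a complete constituent.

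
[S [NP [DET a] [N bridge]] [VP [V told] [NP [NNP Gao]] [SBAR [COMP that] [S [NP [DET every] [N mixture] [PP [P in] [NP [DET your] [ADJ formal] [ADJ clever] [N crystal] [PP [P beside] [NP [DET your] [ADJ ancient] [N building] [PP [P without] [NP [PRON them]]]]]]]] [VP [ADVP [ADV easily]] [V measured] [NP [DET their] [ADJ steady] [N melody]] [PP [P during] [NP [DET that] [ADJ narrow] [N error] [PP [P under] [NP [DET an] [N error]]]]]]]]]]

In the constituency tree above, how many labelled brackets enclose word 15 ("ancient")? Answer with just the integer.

10

Counting open brackets not yet closed at "ancient": [S [VP [SBAR [S [NP [PP [NP [PP [NP [ADJ = 10.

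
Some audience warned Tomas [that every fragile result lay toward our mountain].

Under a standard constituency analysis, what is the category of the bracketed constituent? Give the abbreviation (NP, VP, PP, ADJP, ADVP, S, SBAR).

The span is built around the complementizer "that" — a subordinate clause (SBAR).

SBAR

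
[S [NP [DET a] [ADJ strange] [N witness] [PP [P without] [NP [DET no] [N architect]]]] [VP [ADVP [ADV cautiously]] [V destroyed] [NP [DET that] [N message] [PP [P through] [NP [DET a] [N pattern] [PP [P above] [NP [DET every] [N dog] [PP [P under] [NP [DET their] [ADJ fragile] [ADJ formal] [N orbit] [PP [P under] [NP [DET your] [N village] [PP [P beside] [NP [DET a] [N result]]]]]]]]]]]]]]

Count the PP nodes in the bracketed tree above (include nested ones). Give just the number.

6

The PP constituents are: [PP without no architect]; [PP through a pattern above every dog under their fragile formal orbit under your village beside a result]; [PP above every dog under their fragile formal orbit under your village beside a result]; [PP under their fragile formal orbit under your village beside a result]; [PP under your village beside a result]; [PP beside a result]. Total: 6.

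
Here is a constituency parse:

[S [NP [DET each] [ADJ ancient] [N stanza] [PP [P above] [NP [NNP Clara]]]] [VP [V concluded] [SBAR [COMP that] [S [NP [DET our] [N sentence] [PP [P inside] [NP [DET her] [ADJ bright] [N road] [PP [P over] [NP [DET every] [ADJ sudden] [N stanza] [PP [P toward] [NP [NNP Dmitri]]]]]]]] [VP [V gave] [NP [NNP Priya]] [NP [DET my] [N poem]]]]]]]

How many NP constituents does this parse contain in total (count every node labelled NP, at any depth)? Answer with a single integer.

The NP constituents are: [NP each ancient stanza above Clara]; [NP Clara]; [NP our sentence inside her bright road over every sudden stanza toward Dmitri]; [NP her bright road over every sudden stanza toward Dmitri]; [NP every sudden stanza toward Dmitri]; [NP Dmitri] …. Total: 8.

8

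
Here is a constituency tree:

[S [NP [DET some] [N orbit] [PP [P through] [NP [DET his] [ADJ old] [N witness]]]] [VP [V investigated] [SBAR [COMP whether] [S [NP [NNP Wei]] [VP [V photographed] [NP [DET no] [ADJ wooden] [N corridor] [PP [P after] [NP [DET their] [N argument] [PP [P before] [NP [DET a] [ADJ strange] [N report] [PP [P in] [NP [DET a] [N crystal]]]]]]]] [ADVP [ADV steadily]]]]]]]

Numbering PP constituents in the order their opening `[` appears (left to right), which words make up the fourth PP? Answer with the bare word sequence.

Opening `[PP` markers occur at word positions 3, 14, 17, 21; the fourth of these opens the constituent [PP in a crystal].

in a crystal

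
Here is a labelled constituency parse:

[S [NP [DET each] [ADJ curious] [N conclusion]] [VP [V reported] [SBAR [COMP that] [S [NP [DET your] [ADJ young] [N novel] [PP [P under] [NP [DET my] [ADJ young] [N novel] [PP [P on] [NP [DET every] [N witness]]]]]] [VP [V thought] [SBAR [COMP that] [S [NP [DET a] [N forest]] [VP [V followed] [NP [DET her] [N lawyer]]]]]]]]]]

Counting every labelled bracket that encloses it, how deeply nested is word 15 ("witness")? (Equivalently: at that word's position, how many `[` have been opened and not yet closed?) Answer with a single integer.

10

The word sits inside N, which is inside NP, inside PP, inside NP, inside PP, inside NP, inside S, inside SBAR, inside VP, inside S — 10 brackets in all.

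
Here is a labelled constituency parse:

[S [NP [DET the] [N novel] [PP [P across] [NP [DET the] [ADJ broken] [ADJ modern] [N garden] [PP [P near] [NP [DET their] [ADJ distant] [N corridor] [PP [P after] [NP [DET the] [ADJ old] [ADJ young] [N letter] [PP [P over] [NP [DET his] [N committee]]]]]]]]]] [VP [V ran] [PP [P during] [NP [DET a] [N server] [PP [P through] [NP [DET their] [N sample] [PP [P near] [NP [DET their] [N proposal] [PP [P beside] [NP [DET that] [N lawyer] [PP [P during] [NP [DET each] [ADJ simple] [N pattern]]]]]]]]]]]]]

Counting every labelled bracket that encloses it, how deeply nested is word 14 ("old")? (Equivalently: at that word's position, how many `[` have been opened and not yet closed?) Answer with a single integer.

9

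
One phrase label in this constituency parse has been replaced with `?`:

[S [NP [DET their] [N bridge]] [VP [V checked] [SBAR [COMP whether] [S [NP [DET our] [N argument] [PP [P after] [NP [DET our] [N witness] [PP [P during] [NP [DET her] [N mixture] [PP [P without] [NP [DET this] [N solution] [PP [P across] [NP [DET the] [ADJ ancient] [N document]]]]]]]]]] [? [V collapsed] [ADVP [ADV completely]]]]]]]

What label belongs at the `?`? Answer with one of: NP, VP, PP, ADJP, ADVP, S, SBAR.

The `?` node immediately contains: V 'collapsed', ADVP. That is the internal structure of a verb phrase, so the label is VP.

VP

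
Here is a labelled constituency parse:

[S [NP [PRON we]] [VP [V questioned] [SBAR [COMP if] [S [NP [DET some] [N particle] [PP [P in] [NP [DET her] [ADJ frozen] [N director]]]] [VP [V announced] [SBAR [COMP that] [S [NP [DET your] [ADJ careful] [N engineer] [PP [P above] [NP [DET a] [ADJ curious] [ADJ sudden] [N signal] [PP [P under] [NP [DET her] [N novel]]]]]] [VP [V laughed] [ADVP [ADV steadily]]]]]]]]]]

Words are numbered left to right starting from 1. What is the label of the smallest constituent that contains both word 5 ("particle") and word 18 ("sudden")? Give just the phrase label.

Word 5 lies under S → VP → SBAR → S → NP → N; word 18 lies under S → VP → SBAR → S → VP → SBAR → S → NP → PP → NP → ADJ. The lowest shared node is the S.

S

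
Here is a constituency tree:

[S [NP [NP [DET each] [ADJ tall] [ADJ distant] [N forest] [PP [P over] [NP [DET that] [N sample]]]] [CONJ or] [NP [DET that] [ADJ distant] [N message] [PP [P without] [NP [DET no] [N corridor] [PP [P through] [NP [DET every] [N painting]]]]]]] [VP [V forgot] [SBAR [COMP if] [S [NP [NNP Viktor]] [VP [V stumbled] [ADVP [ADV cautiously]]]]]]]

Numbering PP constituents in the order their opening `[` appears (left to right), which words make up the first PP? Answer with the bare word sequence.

over that sample

The PP opening brackets appear, in order, over: "over that sample"; "without no corridor through every painting"; "through every painting". The first one spans "over that sample".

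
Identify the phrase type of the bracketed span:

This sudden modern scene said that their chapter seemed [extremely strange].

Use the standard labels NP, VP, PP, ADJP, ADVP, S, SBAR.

ADJP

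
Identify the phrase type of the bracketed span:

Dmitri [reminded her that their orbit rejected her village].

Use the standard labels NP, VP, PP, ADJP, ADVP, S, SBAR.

VP

The bracketed span "reminded her that their orbit rejected her village" is headed by "reminded", making it a verb phrase (VP).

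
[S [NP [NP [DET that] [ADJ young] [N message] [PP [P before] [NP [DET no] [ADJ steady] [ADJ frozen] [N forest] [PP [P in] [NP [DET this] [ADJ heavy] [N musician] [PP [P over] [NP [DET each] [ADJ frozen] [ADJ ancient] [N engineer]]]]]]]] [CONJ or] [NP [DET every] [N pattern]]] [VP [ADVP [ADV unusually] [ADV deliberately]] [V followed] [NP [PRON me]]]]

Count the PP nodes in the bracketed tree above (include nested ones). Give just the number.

3

Scanning left to right, an opening `[PP` appears at word positions 4, 9, 13 — 3 in total.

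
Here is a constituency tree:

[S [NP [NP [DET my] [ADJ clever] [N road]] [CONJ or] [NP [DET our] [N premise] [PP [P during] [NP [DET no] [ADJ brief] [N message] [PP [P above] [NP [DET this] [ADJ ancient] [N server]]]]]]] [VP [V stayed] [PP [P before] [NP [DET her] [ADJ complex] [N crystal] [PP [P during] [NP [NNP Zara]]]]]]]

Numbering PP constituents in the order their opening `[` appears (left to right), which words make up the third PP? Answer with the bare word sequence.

before her complex crystal during Zara

In left-to-right order the PP constituents are "during no brief message above this ancient server"; "above this ancient server"; "before her complex crystal during Zara"; "during Zara". Number 3 is "before her complex crystal during Zara".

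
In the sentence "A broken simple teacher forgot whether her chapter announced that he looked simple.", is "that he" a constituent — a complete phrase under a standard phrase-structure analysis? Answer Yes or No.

No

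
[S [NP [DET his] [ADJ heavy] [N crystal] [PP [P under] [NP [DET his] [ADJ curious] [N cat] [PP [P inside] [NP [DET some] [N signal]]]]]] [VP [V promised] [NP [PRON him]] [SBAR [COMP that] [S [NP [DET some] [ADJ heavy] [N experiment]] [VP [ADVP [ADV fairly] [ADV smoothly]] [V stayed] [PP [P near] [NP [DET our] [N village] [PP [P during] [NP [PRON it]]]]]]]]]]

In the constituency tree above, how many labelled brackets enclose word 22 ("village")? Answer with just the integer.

8

Counting open brackets not yet closed at "village": [S [VP [SBAR [S [VP [PP [NP [N = 8.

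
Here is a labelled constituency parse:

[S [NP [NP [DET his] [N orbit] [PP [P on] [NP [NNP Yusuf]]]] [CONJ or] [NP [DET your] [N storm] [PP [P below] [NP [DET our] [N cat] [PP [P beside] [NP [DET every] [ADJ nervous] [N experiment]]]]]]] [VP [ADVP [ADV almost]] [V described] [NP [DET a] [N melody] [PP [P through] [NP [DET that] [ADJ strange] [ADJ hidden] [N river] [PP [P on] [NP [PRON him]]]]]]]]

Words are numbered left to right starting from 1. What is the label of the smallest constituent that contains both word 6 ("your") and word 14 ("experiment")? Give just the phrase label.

NP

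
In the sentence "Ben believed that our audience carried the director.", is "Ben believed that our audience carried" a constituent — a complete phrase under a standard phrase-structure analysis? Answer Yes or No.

No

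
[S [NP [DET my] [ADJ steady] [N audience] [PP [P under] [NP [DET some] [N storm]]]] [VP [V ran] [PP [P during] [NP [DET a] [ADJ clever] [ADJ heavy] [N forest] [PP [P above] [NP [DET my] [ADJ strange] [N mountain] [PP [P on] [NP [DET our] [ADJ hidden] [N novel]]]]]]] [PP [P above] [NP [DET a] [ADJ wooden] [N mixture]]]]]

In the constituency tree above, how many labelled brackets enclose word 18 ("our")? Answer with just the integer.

Counting open brackets not yet closed at "our": [S [VP [PP [NP [PP [NP [PP [NP [DET = 9.

9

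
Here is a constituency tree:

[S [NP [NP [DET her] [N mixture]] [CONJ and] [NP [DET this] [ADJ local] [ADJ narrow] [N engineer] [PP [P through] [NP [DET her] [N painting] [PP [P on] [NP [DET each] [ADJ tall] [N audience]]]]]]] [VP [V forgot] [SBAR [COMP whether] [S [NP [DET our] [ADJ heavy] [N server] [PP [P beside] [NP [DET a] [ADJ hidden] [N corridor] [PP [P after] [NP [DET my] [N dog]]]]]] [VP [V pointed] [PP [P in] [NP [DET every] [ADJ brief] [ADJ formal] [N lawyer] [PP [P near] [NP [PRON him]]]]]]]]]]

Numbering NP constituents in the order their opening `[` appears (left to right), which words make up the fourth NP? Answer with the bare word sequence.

The NP opening brackets appear, in order, over: "her mixture and this local narrow engineer through her painting on each tall audience"; "her mixture"; "this local narrow engineer through her painting on each tall audience"; "her painting on each tall audience"; "each tall audience"; "our heavy server beside a hidden corridor after my dog"; "a hidden corridor after my dog"; "my dog"; "every brief formal lawyer near him"; "him". The fourth one spans "her painting on each tall audience".

her painting on each tall audience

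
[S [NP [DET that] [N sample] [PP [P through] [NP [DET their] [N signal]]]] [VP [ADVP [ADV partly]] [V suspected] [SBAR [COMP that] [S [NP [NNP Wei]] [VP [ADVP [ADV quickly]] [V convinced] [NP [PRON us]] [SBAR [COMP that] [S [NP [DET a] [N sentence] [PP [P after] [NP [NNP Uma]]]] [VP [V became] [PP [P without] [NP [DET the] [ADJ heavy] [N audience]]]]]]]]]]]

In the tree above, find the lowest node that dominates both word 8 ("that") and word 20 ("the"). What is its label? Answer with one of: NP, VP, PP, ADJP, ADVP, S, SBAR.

SBAR

Word 8 lies under S → VP → SBAR → COMP; word 20 lies under S → VP → SBAR → S → VP → SBAR → S → VP → PP → NP → DET. The lowest shared node is the SBAR.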